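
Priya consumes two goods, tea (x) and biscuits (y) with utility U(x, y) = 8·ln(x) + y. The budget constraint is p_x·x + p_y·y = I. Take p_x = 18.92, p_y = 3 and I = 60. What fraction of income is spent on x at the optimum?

MU_x = 8/x, MU_y = 1. Tangency: 8/x = p_x/p_y.
So x*(p_x,p_y) = 8·p_y/p_x, independent of income; and y* = (I − 8·p_y)/p_y.
At the given prices: x* = 8·3/18.92 = 1.2685, and y* = 12.
Expenditure on x: 18.92·1.2685 = 24; share = 0.4.

share on x = 0.4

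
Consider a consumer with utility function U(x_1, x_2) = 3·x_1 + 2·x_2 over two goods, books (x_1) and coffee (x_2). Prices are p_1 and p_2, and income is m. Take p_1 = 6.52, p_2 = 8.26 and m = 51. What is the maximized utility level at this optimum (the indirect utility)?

Numerically: x_1* = 7.8221, x_2* = 0.
Utility at the optimum: U(7.8221, 0) = 23.4663.

V = 23.4663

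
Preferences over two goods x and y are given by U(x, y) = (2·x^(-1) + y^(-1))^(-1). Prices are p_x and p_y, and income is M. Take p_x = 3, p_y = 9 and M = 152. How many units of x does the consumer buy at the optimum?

MU_x ∝ 2·x^(-2), MU_y ∝ y^(-2), so MRS = 2·(y/x)^(2) = p_x/p_y.
Hence y/x = ((1/2)·p_x/p_y)^(1/(2)), i.e. raised to the 0.5 power.
Substitute y = (y/x)·x into the budget: x* = M/(p_x + p_y·(y/x)).
Numerically y/x = 0.408248, so x* = 152/(3 + 9·0.408248) = 22.7741.

x* = 22.7741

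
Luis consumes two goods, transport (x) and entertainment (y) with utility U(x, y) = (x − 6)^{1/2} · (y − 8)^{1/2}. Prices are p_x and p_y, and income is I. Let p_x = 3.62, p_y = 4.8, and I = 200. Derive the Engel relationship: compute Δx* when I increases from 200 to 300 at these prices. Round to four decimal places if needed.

Let x' = x−6, y' = y−8. MRS = y'/x' = p_x/p_y.
After buying the subsistence bundle (6, 8), a share 0.5 of the remaining income goes to x: x* = 6 + 0.5·(I − 6p_x − 8p_y)/p_x.
Discretionary income = 200 − 6·3.62 − 8·4.8 = 139.88; x* = 6 + 0.5·139.88/3.62 = 25.3204.
At I' = 300: x* = 39.1326. Change: 39.1326 − 25.3204 = 13.8122.

Δx* = 13.8122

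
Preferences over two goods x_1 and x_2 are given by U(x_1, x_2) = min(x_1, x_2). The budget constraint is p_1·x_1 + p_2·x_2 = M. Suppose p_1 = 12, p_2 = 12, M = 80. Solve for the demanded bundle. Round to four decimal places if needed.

With perfect complements, no substitution: consume in ratio x_1:x_2 = 1:1.
Budget: p_1·x_1 + p_2·x_1 = M, so (p_1 + p_2)·x_1 = M.
Demand: x_1*(p_1,p_2,M) = M/(p_1 + p_2), x_2* = M/(p_1 + p_2).
Here 12 + 12 = 24, giving x_1* = 3.3333 and x_2* = 3.3333.

x_1* = 3.3333, x_2* = 3.3333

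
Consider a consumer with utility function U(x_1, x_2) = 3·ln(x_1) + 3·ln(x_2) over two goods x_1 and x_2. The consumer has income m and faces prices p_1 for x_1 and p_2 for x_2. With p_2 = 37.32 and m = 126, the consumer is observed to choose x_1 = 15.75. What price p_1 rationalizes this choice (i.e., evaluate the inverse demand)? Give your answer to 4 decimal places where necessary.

Tangency: MRS = x_2/x_1 = p_1/p_2.
Rearranging, p_2·x_2 = p_1·x_1. Substituting into the budget gives p_1·x_1·(1 + 1) = m.
Demand: x_1*(p_1,p_2,m) = 0.5·m/p_1 and x_2* = 0.5·m/p_2.
Set x_1* = 15.75 in the demand function and solve for p_1: p_1 = 4.

p_1 = 4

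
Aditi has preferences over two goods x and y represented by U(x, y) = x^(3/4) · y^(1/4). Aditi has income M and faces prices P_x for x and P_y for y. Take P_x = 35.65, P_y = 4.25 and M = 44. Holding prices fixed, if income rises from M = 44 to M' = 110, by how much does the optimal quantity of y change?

Δy* = 3.8824

Tangency: MRS = 3·y/x = P_x/P_y.
So 0.75·P_y·y = 0.25·P_x·x; combined with the budget, a share 0.75 of income goes to x.
Demand: x*(P_x,P_y,M) = 0.75·M/P_x and y* = 0.25·M/P_y.
At P_x=35.65, P_y=4.25, M=44: y* = 0.25·44/4.25 = 2.5882.
At M' = 110: y* = 6.4706. Change: 6.4706 − 2.5882 = 3.8824.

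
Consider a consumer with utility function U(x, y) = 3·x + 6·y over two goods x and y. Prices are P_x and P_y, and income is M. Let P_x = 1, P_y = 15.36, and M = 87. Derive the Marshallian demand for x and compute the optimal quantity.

Perfect substitutes: compare marginal utility per dollar. 3/P_x vs 6/P_y → 3 vs 0.3906.
x gives more utility per dollar, so spend all income on x: x* = M/P_x, y* = 0.
Numerically: x* = 87, y* = 0.

x* = 87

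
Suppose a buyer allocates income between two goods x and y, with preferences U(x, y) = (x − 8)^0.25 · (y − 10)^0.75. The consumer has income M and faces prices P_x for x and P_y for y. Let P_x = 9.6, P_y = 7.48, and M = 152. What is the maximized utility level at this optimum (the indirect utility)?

V = 0.0286

This is Cobb-Douglas in (x−8, y−10): tangency gives 0.25·P_y·(y−10) = 0.75·P_x·(x−8).
After buying the subsistence bundle (8, 10), a share 0.25 of the remaining income goes to x: x* = 8 + 0.25·(M − 8P_x − 10P_y)/P_x.
Discretionary income = 152 − 8·9.6 − 10·7.48 = 0.4; x* = 8 + 0.25·0.4/9.6 = 8.0104; y* = 10 + 0.75·0.4/7.48 = 10.0401.
Utility at the optimum: U(8.0104, 10.0401) = 0.0286.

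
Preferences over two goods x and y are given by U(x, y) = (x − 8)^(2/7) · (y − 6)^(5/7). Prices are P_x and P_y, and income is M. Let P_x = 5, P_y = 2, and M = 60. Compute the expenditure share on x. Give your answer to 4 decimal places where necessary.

share on x = 0.7048

This is Cobb-Douglas in (x−8, y−6): tangency gives 2/7·P_y·(y−6) = 5/7·P_x·(x−8).
Substituting into the budget: x* = 8 + 2/7·(M − 8·P_x − 6·P_y)/P_x, and y* = 6 + 5/7·(…)/P_y.
Discretionary income = 60 − 8·5 − 6·2 = 8; x* = 8 + 2/7·8/5 = 8.4571; y* = 6 + 5/7·8/2 = 8.8571.
Expenditure on x: 5·8.4571 = 42.2857; share = 0.7048.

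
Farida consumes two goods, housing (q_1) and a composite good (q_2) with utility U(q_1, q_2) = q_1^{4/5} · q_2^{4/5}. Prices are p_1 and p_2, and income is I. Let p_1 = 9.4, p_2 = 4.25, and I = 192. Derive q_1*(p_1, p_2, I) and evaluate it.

q_1* = 10.2128

Tangency: MRS = q_2/q_1 = p_1/p_2.
Rearranging, p_2·q_2 = p_1·q_1. Substituting into the budget gives p_1·q_1·(1 + 1) = I.
Demand: q_1*(p_1,p_2,I) = 0.5·I/p_1 and q_2* = 0.5·I/p_2.
At p_1=9.4, p_2=4.25, I=192: q_1* = 0.5·192/9.4 = 10.2128.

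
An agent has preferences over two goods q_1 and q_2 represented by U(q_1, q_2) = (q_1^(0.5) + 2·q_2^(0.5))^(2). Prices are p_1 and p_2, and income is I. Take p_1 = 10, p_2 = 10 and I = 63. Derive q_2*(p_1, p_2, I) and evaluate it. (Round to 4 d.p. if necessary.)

MU_q_1 ∝ q_1^(-0.5), MU_q_2 ∝ 2·q_2^(-0.5), so MRS = (1/2)·(q_2/q_1)^(0.5) = p_1/p_2.
Hence q_2/q_1 = (2·p_1/p_2)^(1/(0.5)), i.e. raised to the 2 power.
Substitute q_2 = (q_2/q_1)·q_1 into the budget: q_1* = I/(p_1 + p_2·(q_2/q_1)).
Numerically q_2/q_1 = 4, so q_1* = 63/(10 + 10·4) = 1.26 and q_2* = 4·1.26 = 5.04.

q_2* = 5.04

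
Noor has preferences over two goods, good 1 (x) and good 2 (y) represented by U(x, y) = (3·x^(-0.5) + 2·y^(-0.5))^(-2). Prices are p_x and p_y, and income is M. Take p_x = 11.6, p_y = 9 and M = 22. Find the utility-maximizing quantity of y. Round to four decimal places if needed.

From the CES first-order condition, (3/2)·(y/x)^(1.5) = p_x/p_y.
Solve for the ratio: y/x = [(2/3)·p_x/p_y]^(2/3).
Substitute y = (y/x)·x into the budget: x* = M/(p_x + p_y·(y/x)).
Numerically y/x = 0.903822, so x* = 22/(11.6 + 9·0.903822) = 1.1148 and y* = 0.903822·1.1148 = 1.0076.

y* = 1.0076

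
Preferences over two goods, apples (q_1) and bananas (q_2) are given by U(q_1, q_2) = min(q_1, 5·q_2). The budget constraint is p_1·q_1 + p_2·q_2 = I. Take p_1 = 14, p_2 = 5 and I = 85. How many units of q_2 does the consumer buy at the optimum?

Leontief preferences: the optimum is at the kink where q_1/5 = q_2/1, i.e. q_2 = (1/5)·q_1.
Budget: p_1·q_1 + p_2·(1/5)·q_1 = I, so (5·p_1 + p_2)·q_1 = 5·I.
Demand: q_1*(p_1,p_2,I) = 5·I/(5·p_1 + p_2), q_2* = I/(5·p_1 + p_2).
Here 5·14 + 5 = 75, giving q_2* = 1.1333.

q_2* = 1.1333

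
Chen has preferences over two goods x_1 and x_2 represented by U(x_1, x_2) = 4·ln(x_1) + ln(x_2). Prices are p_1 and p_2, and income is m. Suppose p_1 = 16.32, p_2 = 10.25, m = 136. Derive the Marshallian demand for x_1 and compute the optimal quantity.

x_1* = 6.6667

MU_x_1/MU_x_2 = (4·x_2)/(x_1); tangency sets this equal to p_1/p_2.
Rearranging, p_2·x_2 = (1/4)·p_1·x_1. Substituting into the budget gives p_1·x_1·(1 + (1/4)) = m.
Demand: x_1*(p_1,p_2,m) = 0.8·m/p_1 and x_2* = 0.2·m/p_2.
At p_1=16.32, p_2=10.25, m=136: x_1* = 0.8·136/16.32 = 6.6667.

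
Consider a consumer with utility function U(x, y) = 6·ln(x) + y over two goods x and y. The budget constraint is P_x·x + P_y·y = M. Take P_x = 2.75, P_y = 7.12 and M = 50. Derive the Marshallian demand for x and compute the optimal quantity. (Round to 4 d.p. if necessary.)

So x*(P_x,P_y) = 6·P_y/P_x, independent of income; and y* = (M − 6·P_y)/P_y.
At the given prices: x* = 6·7.12/2.75 = 15.5345.

x* = 15.5345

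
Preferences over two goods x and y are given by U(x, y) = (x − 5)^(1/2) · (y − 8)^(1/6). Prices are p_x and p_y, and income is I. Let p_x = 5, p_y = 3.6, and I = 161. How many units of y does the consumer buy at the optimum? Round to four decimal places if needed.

This is Cobb-Douglas in (x−5, y−8): tangency gives 0.5·p_y·(y−8) = 1/6·p_x·(x−5).
After buying the subsistence bundle (5, 8), a share 0.75 of the remaining income goes to x: x* = 5 + 0.75·(I − 5p_x − 8p_y)/p_x.
Discretionary income = 161 − 5·5 − 8·3.6 = 107.2; y* = 8 + 0.25·107.2/3.6 = 15.4444.

y* = 15.4444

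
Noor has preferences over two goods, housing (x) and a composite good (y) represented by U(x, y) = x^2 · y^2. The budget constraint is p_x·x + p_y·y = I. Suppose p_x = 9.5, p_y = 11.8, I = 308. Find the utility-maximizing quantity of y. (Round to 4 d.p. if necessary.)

Tangency: MRS = y/x = p_x/p_y.
Rearranging, p_y·y = p_x·x. Substituting into the budget gives p_x·x·(1 + 1) = I.
Demand: x*(p_x,p_y,I) = 0.5·I/p_x and y* = 0.5·I/p_y.
At p_x=9.5, p_y=11.8, I=308: y* = 0.5·308/11.8 = 13.0508.

y* = 13.0508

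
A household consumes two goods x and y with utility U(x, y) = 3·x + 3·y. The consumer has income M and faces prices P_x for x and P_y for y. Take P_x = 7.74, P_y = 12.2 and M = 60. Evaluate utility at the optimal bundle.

x gives more utility per dollar, so spend all income on x: x* = M/P_x, y* = 0.
Numerically: x* = 7.7519, y* = 0.
Utility at the optimum: U(7.7519, 0) = 23.2558.

V = 23.2558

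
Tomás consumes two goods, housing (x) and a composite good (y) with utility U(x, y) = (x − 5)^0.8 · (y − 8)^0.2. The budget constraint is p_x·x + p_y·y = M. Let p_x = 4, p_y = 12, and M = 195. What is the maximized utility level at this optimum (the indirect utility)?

V = 9.6122

Let x' = x−5, y' = y−8. MRS = 4·y'/x' = p_x/p_y.
After buying the subsistence bundle (5, 8), a share 0.8 of the remaining income goes to x: x* = 5 + 0.8·(M − 5p_x − 8p_y)/p_x.
Discretionary income = 195 − 5·4 − 8·12 = 79; x* = 5 + 0.8·79/4 = 20.8; y* = 8 + 0.2·79/12 = 9.3167.
Utility at the optimum: U(20.8, 9.3167) = 9.6122.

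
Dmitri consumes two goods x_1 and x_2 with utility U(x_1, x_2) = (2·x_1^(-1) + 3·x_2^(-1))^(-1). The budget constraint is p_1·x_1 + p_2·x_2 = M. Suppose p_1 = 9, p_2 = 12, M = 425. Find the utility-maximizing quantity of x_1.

x_1* = 19.5601

MU_x_1 ∝ 2·x_1^(-2), MU_x_2 ∝ 3·x_2^(-2), so MRS = (2/3)·(x_2/x_1)^(2) = p_1/p_2.
Hence x_2/x_1 = ((3/2)·p_1/p_2)^(1/(2)), i.e. raised to the 0.5 power.
With the ratio pinned down, the budget gives x_1* = M/(p_1 + p_2·(x_2/x_1)) and x_2* = (x_2/x_1)·x_1*.
Numerically x_2/x_1 = 1.06066, so x_1* = 425/(9 + 12·1.06066) = 19.5601.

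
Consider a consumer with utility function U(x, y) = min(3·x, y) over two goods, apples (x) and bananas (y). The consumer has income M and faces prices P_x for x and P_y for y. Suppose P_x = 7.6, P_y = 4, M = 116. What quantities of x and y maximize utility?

Demand: x*(P_x,P_y,M) = M/(P_x + 3·P_y), y* = 3·M/(P_x + 3·P_y).
Here 7.6 + 3·4 = 19.6, giving x* = 5.9184 and y* = 17.7551.

x* = 5.9184, y* = 17.7551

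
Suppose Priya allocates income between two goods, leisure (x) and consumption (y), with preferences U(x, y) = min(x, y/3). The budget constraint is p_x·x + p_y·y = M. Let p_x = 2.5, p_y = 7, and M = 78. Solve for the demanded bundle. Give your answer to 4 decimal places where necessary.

x* = 3.3191, y* = 9.9574

With perfect complements, no substitution: consume in ratio x:y = 1:3.
Budget: p_x·x + p_y·3·x = M, so (p_x + 3·p_y)·x = M.
Demand: x*(p_x,p_y,M) = M/(p_x + 3·p_y), y* = 3·M/(p_x + 3·p_y).
Here 2.5 + 3·7 = 23.5, giving x* = 3.3191 and y* = 9.9574.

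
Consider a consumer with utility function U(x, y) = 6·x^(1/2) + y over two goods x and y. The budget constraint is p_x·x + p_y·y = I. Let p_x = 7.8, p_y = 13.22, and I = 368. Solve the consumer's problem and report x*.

Thus x* = (3·p_y/p_x)² — independent of I — with the rest of income spent on y.
Plugging in: x* = (3·13.22/7.8)² = 25.8533.

x* = 25.8533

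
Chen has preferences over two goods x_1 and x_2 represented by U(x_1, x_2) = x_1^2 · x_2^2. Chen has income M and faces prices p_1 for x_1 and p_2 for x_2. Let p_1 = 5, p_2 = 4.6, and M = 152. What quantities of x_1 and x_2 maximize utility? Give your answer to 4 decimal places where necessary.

Tangency: MRS = x_2/x_1 = p_1/p_2.
Rearranging, p_2·x_2 = p_1·x_1. Substituting into the budget gives p_1·x_1·(1 + 1) = M.
Demand: x_1*(p_1,p_2,M) = 0.5·M/p_1 and x_2* = 0.5·M/p_2.
At p_1=5, p_2=4.6, M=152: x_1* = 0.5·152/5 = 15.2, x_2* = 16.5217.

x_1* = 15.2, x_2* = 16.5217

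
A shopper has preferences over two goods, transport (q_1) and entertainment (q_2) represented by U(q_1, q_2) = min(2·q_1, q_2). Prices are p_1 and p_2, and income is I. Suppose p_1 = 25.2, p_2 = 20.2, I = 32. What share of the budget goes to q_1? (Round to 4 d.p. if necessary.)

share on q_1 = 0.3841

With perfect complements, no substitution: consume in ratio q_1:q_2 = 1:2.
Budget: p_1·q_1 + p_2·2·q_1 = I, so (p_1 + 2·p_2)·q_1 = I.
Demand: q_1*(p_1,p_2,I) = I/(p_1 + 2·p_2), q_2* = 2·I/(p_1 + 2·p_2).
Here 25.2 + 2·20.2 = 65.6, giving q_1* = 0.4878 and q_2* = 0.9756.
Expenditure on q_1: 25.2·0.4878 = 12.2927; share = 0.3841.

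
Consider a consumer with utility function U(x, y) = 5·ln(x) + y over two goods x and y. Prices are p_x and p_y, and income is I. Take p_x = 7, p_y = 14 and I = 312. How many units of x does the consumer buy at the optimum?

So x*(p_x,p_y) = 5·p_y/p_x, independent of income; and y* = (I − 5·p_y)/p_y.
At the given prices: x* = 5·14/7 = 10.

x* = 10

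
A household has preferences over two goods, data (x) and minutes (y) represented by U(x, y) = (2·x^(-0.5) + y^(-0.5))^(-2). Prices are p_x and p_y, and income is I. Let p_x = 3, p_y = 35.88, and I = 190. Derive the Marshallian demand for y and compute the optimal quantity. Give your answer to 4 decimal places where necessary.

y* = 3.1257

From the CES first-order condition, 2·(y/x)^(1.5) = p_x/p_y.
Solve for the ratio: y/x = [(1/2)·p_x/p_y]^(2/3).
Substitute y = (y/x)·x into the budget: x* = I/(p_x + p_y·(y/x)).
Numerically y/x = 0.120455, so x* = 190/(3 + 35.88·0.120455) = 25.9494 and y* = 0.120455·25.9494 = 3.1257.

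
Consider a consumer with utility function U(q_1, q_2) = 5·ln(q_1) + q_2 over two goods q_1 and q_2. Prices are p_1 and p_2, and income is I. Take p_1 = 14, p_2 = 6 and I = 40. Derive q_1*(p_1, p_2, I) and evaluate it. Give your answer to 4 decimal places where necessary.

q_1* = 2.1429

MU_q_1 = 5/q_1, MU_q_2 = 1. Tangency: 5/q_1 = p_1/p_2.
So q_1*(p_1,p_2) = 5·p_2/p_1, independent of income; and q_2* = (I − 5·p_2)/p_2.
At the given prices: q_1* = 5·6/14 = 2.1429.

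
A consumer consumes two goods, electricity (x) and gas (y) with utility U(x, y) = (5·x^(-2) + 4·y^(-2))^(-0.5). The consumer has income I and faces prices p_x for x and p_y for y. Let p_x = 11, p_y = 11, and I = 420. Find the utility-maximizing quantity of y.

MU_x ∝ 5·x^(-3), MU_y ∝ 4·y^(-3), so MRS = (5/4)·(y/x)^(3) = p_x/p_y.
Hence y/x = ((4/5)·p_x/p_y)^(1/(3)), i.e. raised to the 1/3 power.
With the ratio pinned down, the budget gives x* = I/(p_x + p_y·(y/x)) and y* = (y/x)·x*.
Numerically y/x = 0.928318, so x* = 420/(11 + 11·0.928318) = 19.8006 and y* = 0.928318·19.8006 = 18.3812.

y* = 18.3812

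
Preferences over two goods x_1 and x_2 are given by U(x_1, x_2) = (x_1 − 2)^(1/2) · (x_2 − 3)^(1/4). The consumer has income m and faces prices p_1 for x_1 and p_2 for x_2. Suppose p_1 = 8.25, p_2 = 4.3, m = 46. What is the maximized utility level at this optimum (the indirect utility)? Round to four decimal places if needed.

V = 1.2336

Let x_1' = x_1−2, x_2' = x_2−3. MRS = 2·x_2'/x_1' = p_1/p_2.
After buying the subsistence bundle (2, 3), a share 2/3 of the remaining income goes to x_1: x_1* = 2 + 2/3·(m − 2p_1 − 3p_2)/p_1.
Discretionary income = 46 − 2·8.25 − 3·4.3 = 16.6; x_1* = 2 + 2/3·16.6/8.25 = 3.3414; x_2* = 3 + 1/3·16.6/4.3 = 4.2868.
Utility at the optimum: U(3.3414, 4.2868) = 1.2336.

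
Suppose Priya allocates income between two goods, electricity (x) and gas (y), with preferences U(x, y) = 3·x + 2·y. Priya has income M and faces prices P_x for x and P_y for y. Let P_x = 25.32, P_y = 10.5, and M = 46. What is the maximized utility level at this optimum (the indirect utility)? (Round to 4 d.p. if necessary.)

Numerically: x* = 0, y* = 4.381.
Utility at the optimum: U(0, 4.381) = 8.7619.

V = 8.7619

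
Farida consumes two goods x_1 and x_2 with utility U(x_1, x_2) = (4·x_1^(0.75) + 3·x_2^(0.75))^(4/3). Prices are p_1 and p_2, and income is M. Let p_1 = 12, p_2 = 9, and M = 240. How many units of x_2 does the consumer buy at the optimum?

Numerically x_2/x_1 = 1, so x_1* = 240/(12 + 9·1) = 11.4286 and x_2* = 1·11.4286 = 11.4286.

x_2* = 11.4286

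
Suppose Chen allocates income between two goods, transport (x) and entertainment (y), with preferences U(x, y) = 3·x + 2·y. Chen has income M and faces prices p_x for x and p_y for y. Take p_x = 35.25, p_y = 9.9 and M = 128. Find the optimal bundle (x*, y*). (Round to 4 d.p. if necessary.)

x* = 0, y* = 12.9293

Perfect substitutes: compare marginal utility per dollar. 3/p_x vs 2/p_y → 0.0851 vs 0.202.
y gives more utility per dollar, so spend all income on y: y* = M/p_y, x* = 0.
Numerically: x* = 0, y* = 12.9293.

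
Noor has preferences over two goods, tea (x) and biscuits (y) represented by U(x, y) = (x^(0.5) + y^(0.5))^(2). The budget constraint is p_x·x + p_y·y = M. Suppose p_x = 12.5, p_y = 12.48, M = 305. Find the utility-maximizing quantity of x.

x* = 12.1902

MRS = MU_x/MU_y = (y/x)^(0.5). Set equal to p_x/p_y.
Solve for the ratio: y/x = [p_x/p_y]^(2).
With the ratio pinned down, the budget gives x* = M/(p_x + p_y·(y/x)) and y* = (y/x)·x*.
Numerically y/x = 1.003208, so x* = 305/(12.5 + 12.48·1.003208) = 12.1902.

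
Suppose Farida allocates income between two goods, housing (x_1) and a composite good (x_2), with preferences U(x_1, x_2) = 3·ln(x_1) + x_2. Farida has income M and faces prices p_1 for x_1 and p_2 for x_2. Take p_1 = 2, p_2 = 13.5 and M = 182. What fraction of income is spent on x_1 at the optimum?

share on x_1 = 0.2225

Set MRS = p_1/p_2: (3/x_1)/1 = p_1/p_2.
So x_1*(p_1,p_2) = 3·p_2/p_1, independent of income; and x_2* = (M − 3·p_2)/p_2.
At the given prices: x_1* = 3·13.5/2 = 20.25, and x_2* = 10.4815.
Expenditure on x_1: 2·20.25 = 40.5; share = 0.2225.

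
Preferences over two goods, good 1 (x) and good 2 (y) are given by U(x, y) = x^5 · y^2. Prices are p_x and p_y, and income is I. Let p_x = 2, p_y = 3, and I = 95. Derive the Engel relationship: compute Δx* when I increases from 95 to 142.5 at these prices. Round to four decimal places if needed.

Δx* = 16.9643

MU_x/MU_y = (5·y)/(2·x); tangency sets this equal to p_x/p_y.
So 5·p_y·y = 2·p_x·x; combined with the budget, a share 5/7 of income goes to x.
Demand: x*(p_x,p_y,I) = 5/7·I/p_x and y* = 2/7·I/p_y.
At p_x=2, p_y=3, I=95: x* = 5/7·95/2 = 33.9286.
At I' = 142.5: x* = 50.8929. Change: 50.8929 − 33.9286 = 16.9643.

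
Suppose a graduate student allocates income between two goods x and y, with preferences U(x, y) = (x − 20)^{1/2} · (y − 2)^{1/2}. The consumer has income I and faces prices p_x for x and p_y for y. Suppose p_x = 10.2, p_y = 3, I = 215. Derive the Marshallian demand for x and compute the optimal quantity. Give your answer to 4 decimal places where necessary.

x* = 20.2451

This is Cobb-Douglas in (x−20, y−2): tangency gives 0.5·p_y·(y−2) = 0.5·p_x·(x−20).
After buying the subsistence bundle (20, 2), a share 0.5 of the remaining income goes to x: x* = 20 + 0.5·(I − 20p_x − 2p_y)/p_x.
Discretionary income = 215 − 20·10.2 − 2·3 = 5; x* = 20 + 0.5·5/10.2 = 20.2451.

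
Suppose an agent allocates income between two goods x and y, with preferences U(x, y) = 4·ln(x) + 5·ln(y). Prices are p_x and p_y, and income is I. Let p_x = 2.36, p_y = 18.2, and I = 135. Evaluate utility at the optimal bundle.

V = 20.0231

The MRS is (4/5)·y/x. Set MRS = p_x/p_y.
So 4·p_y·y = 5·p_x·x; combined with the budget, a share 4/9 of income goes to x.
Demand: x*(p_x,p_y,I) = 4/9·I/p_x and y* = 5/9·I/p_y.
At p_x=2.36, p_y=18.2, I=135: x* = 4/9·135/2.36 = 25.4237, y* = 4.1209.
Utility at the optimum: U(25.4237, 4.1209) = 20.0231.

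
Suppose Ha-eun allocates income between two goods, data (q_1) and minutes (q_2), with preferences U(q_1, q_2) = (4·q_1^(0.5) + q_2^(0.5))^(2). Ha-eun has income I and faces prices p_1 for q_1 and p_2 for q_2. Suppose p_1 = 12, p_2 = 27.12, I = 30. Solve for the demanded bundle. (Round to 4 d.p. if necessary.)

MRS = MU_q_1/MU_q_2 = 4·(q_2/q_1)^(0.5). Set equal to p_1/p_2.
Solve for the ratio: q_2/q_1 = [(1/4)·p_1/p_2]^(2).
Substitute q_2 = (q_2/q_1)·q_1 into the budget: q_1* = I/(p_1 + p_2·(q_2/q_1)).
Numerically q_2/q_1 = 0.012237, so q_1* = 30/(12 + 27.12·0.012237) = 2.4327 and q_2* = 0.012237·2.4327 = 0.0298.

q_1* = 2.4327, q_2* = 0.0298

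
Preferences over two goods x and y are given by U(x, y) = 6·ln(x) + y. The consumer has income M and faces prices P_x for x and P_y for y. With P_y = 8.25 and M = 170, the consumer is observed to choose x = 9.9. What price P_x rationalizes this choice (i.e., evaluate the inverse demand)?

P_x = 5

Set MRS = P_x/P_y: (6/x)/1 = P_x/P_y.
So x*(P_x,P_y) = 6·P_y/P_x, independent of income; and y* = (M − 6·P_y)/P_y.
Set x* = 9.9 in the demand function and solve for P_x: P_x = 5.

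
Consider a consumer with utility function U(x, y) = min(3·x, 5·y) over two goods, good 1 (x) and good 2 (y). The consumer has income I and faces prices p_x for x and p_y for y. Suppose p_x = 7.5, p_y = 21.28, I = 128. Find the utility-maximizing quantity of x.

x* = 6.3154

Leontief preferences: the optimum is at the kink where x/5 = y/3, i.e. y = (3/5)·x.
Budget: p_x·x + p_y·(3/5)·x = I, so (5·p_x + 3·p_y)·x = 5·I.
Demand: x*(p_x,p_y,I) = 5·I/(5·p_x + 3·p_y), y* = 3·I/(5·p_x + 3·p_y).
Here 5·7.5 + 3·21.28 = 101.34, giving x* = 6.3154.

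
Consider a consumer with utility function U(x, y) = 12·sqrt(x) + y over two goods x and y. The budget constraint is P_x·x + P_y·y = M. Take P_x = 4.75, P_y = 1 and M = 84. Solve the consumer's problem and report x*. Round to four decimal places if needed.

x* = 1.5956

Utility is quasi-linear in y; the FOC for x is 6/√x = P_x/P_y.
Thus x* = (6·P_y/P_x)² — independent of M — with the rest of income spent on y.
Plugging in: x* = (6·1/4.75)² = 1.5956.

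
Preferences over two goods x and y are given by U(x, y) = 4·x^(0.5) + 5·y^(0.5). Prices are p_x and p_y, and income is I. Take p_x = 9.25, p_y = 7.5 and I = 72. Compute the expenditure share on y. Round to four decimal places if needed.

share on y = 0.6584

From the CES first-order condition, (4/5)·(y/x)^(0.5) = p_x/p_y.
Hence y/x = ((5/4)·p_x/p_y)^(1/(0.5)), i.e. raised to the 2 power.
With the ratio pinned down, the budget gives x* = I/(p_x + p_y·(y/x)) and y* = (y/x)·x*.
Numerically y/x = 2.376736, so x* = 72/(9.25 + 7.5·2.376736) = 2.6592 and y* = 2.376736·2.6592 = 6.3203.
Expenditure on y: 7.5·6.3203 = 47.4021; share = 0.6584.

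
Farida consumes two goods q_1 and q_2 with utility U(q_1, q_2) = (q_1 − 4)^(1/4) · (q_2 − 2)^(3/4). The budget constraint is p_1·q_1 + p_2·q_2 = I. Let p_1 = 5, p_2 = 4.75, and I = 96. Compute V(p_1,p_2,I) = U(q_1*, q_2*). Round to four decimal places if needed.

V = 7.8766

Let q_1' = q_1−4, q_2' = q_2−2. MRS = (1/3)·q_2'/q_1' = p_1/p_2.
Substituting into the budget: q_1* = 4 + 0.25·(I − 4·p_1 − 2·p_2)/p_1, and q_2* = 2 + 0.75·(…)/p_2.
Discretionary income = 96 − 4·5 − 2·4.75 = 66.5; q_1* = 4 + 0.25·66.5/5 = 7.325; q_2* = 2 + 0.75·66.5/4.75 = 12.5.
Utility at the optimum: U(7.325, 12.5) = 7.8766.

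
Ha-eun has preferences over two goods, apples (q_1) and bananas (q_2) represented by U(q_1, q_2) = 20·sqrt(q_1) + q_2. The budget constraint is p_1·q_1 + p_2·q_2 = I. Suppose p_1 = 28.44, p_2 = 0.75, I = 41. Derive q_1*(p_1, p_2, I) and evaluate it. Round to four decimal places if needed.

Utility is quasi-linear in q_2; the FOC for q_1 is 10/√q_1 = p_1/p_2.
Thus q_1* = (10·p_2/p_1)² — independent of I — with the rest of income spent on q_2.
Plugging in: q_1* = (10·0.75/28.44)² = 0.0695.

q_1* = 0.0695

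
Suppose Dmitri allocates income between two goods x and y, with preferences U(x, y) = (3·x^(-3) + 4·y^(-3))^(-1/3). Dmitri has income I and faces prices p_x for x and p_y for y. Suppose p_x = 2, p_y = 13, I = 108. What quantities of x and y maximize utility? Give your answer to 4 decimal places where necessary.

From the CES first-order condition, (3/4)·(y/x)^(4) = p_x/p_y.
Solve for the ratio: y/x = [(4/3)·p_x/p_y]^(0.25).
With the ratio pinned down, the budget gives x* = I/(p_x + p_y·(y/x)) and y* = (y/x)·x*.
Numerically y/x = 0.672986, so x* = 108/(2 + 13·0.672986) = 10.0476 and y* = 0.672986·10.0476 = 6.7619.

x* = 10.0476, y* = 6.7619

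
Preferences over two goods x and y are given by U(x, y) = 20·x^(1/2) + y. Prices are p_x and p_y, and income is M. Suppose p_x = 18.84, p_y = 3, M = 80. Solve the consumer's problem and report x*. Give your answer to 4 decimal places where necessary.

MU_x = 10/√x, MU_y = 1. Tangency: 10/√x = p_x/p_y.
Thus x* = (10·p_y/p_x)² — independent of M — with the rest of income spent on y.
Plugging in: x* = (10·3/18.84)² = 2.5356.

x* = 2.5356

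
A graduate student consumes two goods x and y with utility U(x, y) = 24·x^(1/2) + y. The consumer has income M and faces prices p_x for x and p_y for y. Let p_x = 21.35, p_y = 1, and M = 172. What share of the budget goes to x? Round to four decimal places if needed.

share on x = 0.0392

Set MRS = p_x/p_y: 12·x^(−1/2) = p_x/p_y.
Thus x* = (12·p_y/p_x)² — independent of M — with the rest of income spent on y.
Plugging in: x* = (12·1/21.35)² = 0.3159, y* = 165.2553.
Expenditure on x: 21.35·0.3159 = 6.7447; share = 0.0392.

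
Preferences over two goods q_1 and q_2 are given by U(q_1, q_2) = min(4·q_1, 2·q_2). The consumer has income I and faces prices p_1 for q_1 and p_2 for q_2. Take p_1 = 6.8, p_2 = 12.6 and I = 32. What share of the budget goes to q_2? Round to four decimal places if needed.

share on q_2 = 0.7875

With perfect complements, no substitution: consume in ratio q_1:q_2 = 2:4.
Budget: p_1·q_1 + p_2·2·q_1 = I, so (2·p_1 + 4·p_2)·q_1 = 2·I.
Demand: q_1*(p_1,p_2,I) = 2·I/(2·p_1 + 4·p_2), q_2* = 4·I/(2·p_1 + 4·p_2).
Here 2·6.8 + 4·12.6 = 64, giving q_1* = 1 and q_2* = 2.
Expenditure on q_2: 12.6·2 = 25.2; share = 0.7875.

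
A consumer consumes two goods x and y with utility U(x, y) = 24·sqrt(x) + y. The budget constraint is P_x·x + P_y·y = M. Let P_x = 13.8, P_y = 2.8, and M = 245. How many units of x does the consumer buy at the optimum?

x* = 5.9282

Solve: √x = 12·P_y/P_x, so x*(P_x,P_y) = (12·P_y/P_x)², and y* = (M − P_x·x*)/P_y.
Plugging in: x* = (12·2.8/13.8)² = 5.9282.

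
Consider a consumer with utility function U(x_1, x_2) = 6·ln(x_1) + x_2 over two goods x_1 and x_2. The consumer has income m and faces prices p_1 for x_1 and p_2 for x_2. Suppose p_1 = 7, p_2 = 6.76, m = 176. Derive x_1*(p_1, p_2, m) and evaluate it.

x_1* = 5.7943

MU_x_1 = 6/x_1, MU_x_2 = 1. Tangency: 6/x_1 = p_1/p_2.
So x_1*(p_1,p_2) = 6·p_2/p_1, independent of income; and x_2* = (m − 6·p_2)/p_2.
At the given prices: x_1* = 6·6.76/7 = 5.7943.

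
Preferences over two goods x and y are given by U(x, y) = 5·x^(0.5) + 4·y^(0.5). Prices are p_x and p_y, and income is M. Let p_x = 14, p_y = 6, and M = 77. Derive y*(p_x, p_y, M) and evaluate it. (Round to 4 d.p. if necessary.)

y* = 7.6863

MU_x ∝ 5·x^(-0.5), MU_y ∝ 4·y^(-0.5), so MRS = (5/4)·(y/x)^(0.5) = p_x/p_y.
Solve for the ratio: y/x = [(4/5)·p_x/p_y]^(2).
Substitute y = (y/x)·x into the budget: x* = M/(p_x + p_y·(y/x)).
Numerically y/x = 3.484444, so x* = 77/(14 + 6·3.484444) = 2.2059 and y* = 3.484444·2.2059 = 7.6863.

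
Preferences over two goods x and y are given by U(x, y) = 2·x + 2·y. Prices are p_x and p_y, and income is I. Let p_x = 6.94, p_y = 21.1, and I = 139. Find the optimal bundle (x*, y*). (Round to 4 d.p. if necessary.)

Numerically: x* = 20.0288, y* = 0.

x* = 20.0288, y* = 0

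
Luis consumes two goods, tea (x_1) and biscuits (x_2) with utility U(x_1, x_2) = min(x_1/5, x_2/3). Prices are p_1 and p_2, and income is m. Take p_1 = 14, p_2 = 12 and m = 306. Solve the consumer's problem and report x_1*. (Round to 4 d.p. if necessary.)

Demand: x_1*(p_1,p_2,m) = 5·m/(5·p_1 + 3·p_2), x_2* = 3·m/(5·p_1 + 3·p_2).
Here 5·14 + 3·12 = 106, giving x_1* = 14.434.

x_1* = 14.434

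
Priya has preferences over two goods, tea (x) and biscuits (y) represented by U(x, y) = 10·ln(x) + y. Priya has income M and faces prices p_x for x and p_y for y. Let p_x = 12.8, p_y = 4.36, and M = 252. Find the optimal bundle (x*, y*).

x* = 3.4062, y* = 47.7982

Set MRS = p_x/p_y: (10/x)/1 = p_x/p_y.
So x*(p_x,p_y) = 10·p_y/p_x, independent of income; and y* = (M − 10·p_y)/p_y.
At the given prices: x* = 10·4.36/12.8 = 3.4062, and y* = 47.7982.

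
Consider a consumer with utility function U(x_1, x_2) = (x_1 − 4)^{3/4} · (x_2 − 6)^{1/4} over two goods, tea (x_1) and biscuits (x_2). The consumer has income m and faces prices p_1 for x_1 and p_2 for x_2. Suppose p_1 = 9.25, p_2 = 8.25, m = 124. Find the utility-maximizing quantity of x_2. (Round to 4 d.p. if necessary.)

x_2* = 7.1364

Discretionary income = 124 − 4·9.25 − 6·8.25 = 37.5; x_2* = 6 + 0.25·37.5/8.25 = 7.1364.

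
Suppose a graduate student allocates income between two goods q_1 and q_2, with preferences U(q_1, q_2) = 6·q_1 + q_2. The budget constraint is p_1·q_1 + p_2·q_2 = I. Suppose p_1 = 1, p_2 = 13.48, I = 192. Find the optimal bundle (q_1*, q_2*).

Linear utility — the consumer picks whichever good has higher MU/price: 6/1 = 6 vs 1/13.48 = 0.0742.
q_1 gives more utility per dollar, so spend all income on q_1: q_1* = I/p_1, q_2* = 0.
Numerically: q_1* = 192, q_2* = 0.

q_1* = 192, q_2* = 0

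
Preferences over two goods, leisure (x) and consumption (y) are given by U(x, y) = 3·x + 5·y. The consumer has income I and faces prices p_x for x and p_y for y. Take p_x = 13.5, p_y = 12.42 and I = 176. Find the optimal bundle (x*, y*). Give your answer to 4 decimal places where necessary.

x* = 0, y* = 14.1707

Perfect substitutes: compare marginal utility per dollar. 3/p_x vs 5/p_y → 0.2222 vs 0.4026.
y gives more utility per dollar, so spend all income on y: y* = I/p_y, x* = 0.
Numerically: x* = 0, y* = 14.1707.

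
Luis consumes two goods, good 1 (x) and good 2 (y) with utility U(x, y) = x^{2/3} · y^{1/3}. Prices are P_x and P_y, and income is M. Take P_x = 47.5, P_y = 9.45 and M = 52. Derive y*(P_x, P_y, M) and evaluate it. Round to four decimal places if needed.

y* = 1.8342

The MRS is 2·y/x. Set MRS = P_x/P_y.
So 2/3·P_y·y = 1/3·P_x·x; combined with the budget, a share 2/3 of income goes to x.
Demand: x*(P_x,P_y,M) = 2/3·M/P_x and y* = 1/3·M/P_y.
At P_x=47.5, P_y=9.45, M=52: y* = 1/3·52/9.45 = 1.8342.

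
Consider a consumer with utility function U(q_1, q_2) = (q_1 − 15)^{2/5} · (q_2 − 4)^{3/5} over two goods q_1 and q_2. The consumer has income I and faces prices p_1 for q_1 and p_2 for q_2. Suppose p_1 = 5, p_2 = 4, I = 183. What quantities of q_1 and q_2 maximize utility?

q_1* = 22.36, q_2* = 17.8

Let q_1' = q_1−15, q_2' = q_2−4. MRS = (2/3)·q_2'/q_1' = p_1/p_2.
After buying the subsistence bundle (15, 4), a share 0.4 of the remaining income goes to q_1: q_1* = 15 + 0.4·(I − 15p_1 − 4p_2)/p_1.
Discretionary income = 183 − 15·5 − 4·4 = 92; q_1* = 15 + 0.4·92/5 = 22.36; q_2* = 4 + 0.6·92/4 = 17.8.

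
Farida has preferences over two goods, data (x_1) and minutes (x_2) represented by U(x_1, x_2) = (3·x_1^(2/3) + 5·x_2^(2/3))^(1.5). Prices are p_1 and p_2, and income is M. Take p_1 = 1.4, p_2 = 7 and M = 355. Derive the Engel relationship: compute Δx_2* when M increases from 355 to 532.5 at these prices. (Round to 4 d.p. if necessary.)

MRS = MU_x_1/MU_x_2 = (3/5)·(x_2/x_1)^(1/3). Set equal to p_1/p_2.
Hence x_2/x_1 = ((5/3)·p_1/p_2)^(1/(1/3)), i.e. raised to the 3 power.
Substitute x_2 = (x_2/x_1)·x_1 into the budget: x_1* = M/(p_1 + p_2·(x_2/x_1)).
Numerically x_2/x_1 = 0.037037, so x_1* = 355/(1.4 + 7·0.037037) = 213.9509 and x_2* = 0.037037·213.9509 = 7.9241.
At M' = 532.5: x_2* = 11.8862. Change: 11.8862 − 7.9241 = 3.9621.

Δx_2* = 3.9621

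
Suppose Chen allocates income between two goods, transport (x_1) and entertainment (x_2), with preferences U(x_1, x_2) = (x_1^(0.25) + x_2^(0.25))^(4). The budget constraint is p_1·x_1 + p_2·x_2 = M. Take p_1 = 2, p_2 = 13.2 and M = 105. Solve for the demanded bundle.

x_1* = 34.2441, x_2* = 2.7661

MU_x_1 ∝ x_1^(-0.75), MU_x_2 ∝ x_2^(-0.75), so MRS = (x_2/x_1)^(0.75) = p_1/p_2.
Hence x_2/x_1 = (p_1/p_2)^(1/(0.75)), i.e. raised to the 4/3 power.
With the ratio pinned down, the budget gives x_1* = M/(p_1 + p_2·(x_2/x_1)) and x_2* = (x_2/x_1)·x_1*.
Numerically x_2/x_1 = 0.080775, so x_1* = 105/(2 + 13.2·0.080775) = 34.2441 and x_2* = 0.080775·34.2441 = 2.7661.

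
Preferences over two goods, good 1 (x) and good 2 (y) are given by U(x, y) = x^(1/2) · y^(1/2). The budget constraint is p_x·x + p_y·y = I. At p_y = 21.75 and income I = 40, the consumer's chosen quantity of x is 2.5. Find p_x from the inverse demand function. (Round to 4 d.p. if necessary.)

p_x = 8

MU_x/MU_y = (0.5·y)/(0.5·x); tangency sets this equal to p_x/p_y.
Rearranging, p_y·y = p_x·x. Substituting into the budget gives p_x·x·(1 + 1) = I.
Demand: x*(p_x,p_y,I) = 0.5·I/p_x and y* = 0.5·I/p_y.
Set x* = 2.5 in the demand function and solve for p_x: p_x = 8.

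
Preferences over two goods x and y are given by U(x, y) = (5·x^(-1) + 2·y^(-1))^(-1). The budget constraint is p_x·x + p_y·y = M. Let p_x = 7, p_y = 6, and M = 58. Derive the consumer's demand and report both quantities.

x* = 5.2258, y* = 3.5699

MRS = MU_x/MU_y = (5/2)·(y/x)^(2). Set equal to p_x/p_y.
Hence y/x = ((2/5)·p_x/p_y)^(1/(2)), i.e. raised to the 0.5 power.
Substitute y = (y/x)·x into the budget: x* = M/(p_x + p_y·(y/x)).
Numerically y/x = 0.68313, so x* = 58/(7 + 6·0.68313) = 5.2258 and y* = 0.68313·5.2258 = 3.5699.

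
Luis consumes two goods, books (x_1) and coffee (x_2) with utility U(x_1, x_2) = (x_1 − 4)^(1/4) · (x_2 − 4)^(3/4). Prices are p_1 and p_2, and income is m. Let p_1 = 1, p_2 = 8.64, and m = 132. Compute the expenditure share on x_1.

Let x_1' = x_1−4, x_2' = x_2−4. MRS = (1/3)·x_2'/x_1' = p_1/p_2.
After buying the subsistence bundle (4, 4), a share 0.25 of the remaining income goes to x_1: x_1* = 4 + 0.25·(m − 4p_1 − 4p_2)/p_1.
Discretionary income = 132 − 4·1 − 4·8.64 = 93.44; x_1* = 4 + 0.25·93.44/1 = 27.36; x_2* = 4 + 0.75·93.44/8.64 = 12.1111.
Expenditure on x_1: 1·27.36 = 27.36; share = 0.2073.

share on x_1 = 0.2073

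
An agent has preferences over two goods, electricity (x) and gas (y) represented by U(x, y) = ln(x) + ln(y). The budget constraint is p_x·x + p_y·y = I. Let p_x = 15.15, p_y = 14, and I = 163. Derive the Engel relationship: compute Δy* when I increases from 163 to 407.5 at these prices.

The MRS is y/x. Set MRS = p_x/p_y.
So p_y·y = p_x·x; combined with the budget, a share 0.5 of income goes to x.
Demand: x*(p_x,p_y,I) = 0.5·I/p_x and y* = 0.5·I/p_y.
At p_x=15.15, p_y=14, I=163: y* = 0.5·163/14 = 5.8214.
At I' = 407.5: y* = 14.5536. Change: 14.5536 − 5.8214 = 8.7321.

Δy* = 8.7321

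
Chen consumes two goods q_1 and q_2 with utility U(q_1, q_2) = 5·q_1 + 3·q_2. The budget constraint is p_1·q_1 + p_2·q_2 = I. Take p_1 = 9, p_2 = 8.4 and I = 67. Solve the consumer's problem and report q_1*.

Numerically: q_1* = 7.4444, q_2* = 0.

q_1* = 7.4444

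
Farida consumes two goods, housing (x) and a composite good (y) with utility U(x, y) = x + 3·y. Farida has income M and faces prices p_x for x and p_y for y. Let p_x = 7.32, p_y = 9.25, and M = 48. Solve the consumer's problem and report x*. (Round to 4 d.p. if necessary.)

Linear utility — the consumer picks whichever good has higher MU/price: 1/7.32 = 0.1366 vs 3/9.25 = 0.3243.
y gives more utility per dollar, so spend all income on y: y* = M/p_y, x* = 0.
Numerically: x* = 0, y* = 5.1892.

x* = 0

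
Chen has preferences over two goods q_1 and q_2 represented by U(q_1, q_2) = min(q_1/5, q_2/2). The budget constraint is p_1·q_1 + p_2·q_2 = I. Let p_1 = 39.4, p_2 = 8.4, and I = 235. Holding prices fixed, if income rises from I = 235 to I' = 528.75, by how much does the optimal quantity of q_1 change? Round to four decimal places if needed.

With perfect complements, no substitution: consume in ratio q_1:q_2 = 5:2.
Budget: p_1·q_1 + p_2·(2/5)·q_1 = I, so (5·p_1 + 2·p_2)·q_1 = 5·I.
Demand: q_1*(p_1,p_2,I) = 5·I/(5·p_1 + 2·p_2), q_2* = 2·I/(5·p_1 + 2·p_2).
Here 5·39.4 + 2·8.4 = 213.8, giving q_1* = 5.4958.
At I' = 528.75: q_1* = 12.3655. Change: 12.3655 − 5.4958 = 6.8697.

Δq_1* = 6.8697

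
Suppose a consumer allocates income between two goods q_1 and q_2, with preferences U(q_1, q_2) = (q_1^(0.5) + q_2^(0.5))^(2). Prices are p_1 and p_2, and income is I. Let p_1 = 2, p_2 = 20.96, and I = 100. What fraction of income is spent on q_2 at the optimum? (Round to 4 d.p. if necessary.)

share on q_2 = 0.0871

Substitute q_2 = (q_2/q_1)·q_1 into the budget: q_1* = I/(p_1 + p_2·(q_2/q_1)).
Numerically q_2/q_1 = 0.009105, so q_1* = 100/(2 + 20.96·0.009105) = 45.6446 and q_2* = 0.009105·45.6446 = 0.4156.
Expenditure on q_2: 20.96·0.4156 = 8.7108; share = 0.0871.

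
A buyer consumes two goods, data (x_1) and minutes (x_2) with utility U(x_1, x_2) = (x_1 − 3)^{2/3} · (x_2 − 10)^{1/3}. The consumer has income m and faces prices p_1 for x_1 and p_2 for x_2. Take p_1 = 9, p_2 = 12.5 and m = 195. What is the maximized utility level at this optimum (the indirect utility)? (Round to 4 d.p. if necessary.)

V = 2.2659

This is Cobb-Douglas in (x_1−3, x_2−10): tangency gives 2/3·p_2·(x_2−10) = 1/3·p_1·(x_1−3).
Substituting into the budget: x_1* = 3 + 2/3·(m − 3·p_1 − 10·p_2)/p_1, and x_2* = 10 + 1/3·(…)/p_2.
Discretionary income = 195 − 3·9 − 10·12.5 = 43; x_1* = 3 + 2/3·43/9 = 6.1852; x_2* = 10 + 1/3·43/12.5 = 11.1467.
Utility at the optimum: U(6.1852, 11.1467) = 2.2659.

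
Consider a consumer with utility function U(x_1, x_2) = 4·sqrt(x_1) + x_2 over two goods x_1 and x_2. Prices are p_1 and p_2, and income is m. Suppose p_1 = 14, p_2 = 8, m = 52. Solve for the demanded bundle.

Utility is quasi-linear in x_2; the FOC for x_1 is 2/√x_1 = p_1/p_2.
Thus x_1* = (2·p_2/p_1)² — independent of m — with the rest of income spent on x_2.
Plugging in: x_1* = (2·8/14)² = 1.3061, x_2* = 4.2143.

x_1* = 1.3061, x_2* = 4.2143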